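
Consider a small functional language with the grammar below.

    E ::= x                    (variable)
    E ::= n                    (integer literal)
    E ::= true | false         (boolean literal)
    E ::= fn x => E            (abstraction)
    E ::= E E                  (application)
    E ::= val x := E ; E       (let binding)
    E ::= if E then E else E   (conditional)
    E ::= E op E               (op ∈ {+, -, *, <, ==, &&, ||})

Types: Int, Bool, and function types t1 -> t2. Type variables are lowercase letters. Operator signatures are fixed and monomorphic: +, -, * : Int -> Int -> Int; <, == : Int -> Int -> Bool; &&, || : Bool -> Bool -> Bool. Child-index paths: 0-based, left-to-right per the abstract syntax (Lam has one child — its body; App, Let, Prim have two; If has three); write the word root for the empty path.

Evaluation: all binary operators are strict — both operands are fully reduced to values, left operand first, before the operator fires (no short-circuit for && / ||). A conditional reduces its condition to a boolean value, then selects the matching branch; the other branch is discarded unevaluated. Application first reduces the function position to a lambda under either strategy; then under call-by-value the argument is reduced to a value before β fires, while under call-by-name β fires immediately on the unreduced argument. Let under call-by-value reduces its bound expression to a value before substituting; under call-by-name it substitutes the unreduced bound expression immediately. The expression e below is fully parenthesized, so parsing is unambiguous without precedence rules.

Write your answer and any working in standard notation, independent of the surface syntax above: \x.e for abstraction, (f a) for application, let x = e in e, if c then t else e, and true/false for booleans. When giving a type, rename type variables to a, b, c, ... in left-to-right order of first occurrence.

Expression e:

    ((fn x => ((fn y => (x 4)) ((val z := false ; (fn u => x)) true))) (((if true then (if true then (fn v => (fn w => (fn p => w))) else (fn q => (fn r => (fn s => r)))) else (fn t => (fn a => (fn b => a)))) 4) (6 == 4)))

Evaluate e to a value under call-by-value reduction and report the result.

Answer: false

Trace:
step 0: ((\x.((\y.(x 4)) ((let z = false in (\u.x)) true))) (((if true then (if true then (\v.(\w.(\p.w))) else (\q.(\r.(\s.r)))) else (\t.(\a.(\b.a)))) 4) (6 == 4)))
step 1: [if@1.0.0] ((\x.((\y.(x 4)) ((let z = false in (\u.x)) true))) (((if true then (\v.(\w.(\p.w))) else (\q.(\r.(\s.r)))) 4) (6 == 4)))
step 2: [if@1.0.0] ((\x.((\y.(x 4)) ((let z = false in (\u.x)) true))) (((\v.(\w.(\p.w))) 4) (6 == 4)))
step 3: [beta@1.0] ((\x.((\y.(x 4)) ((let z = false in (\u.x)) true))) ((\w.(\p.w)) (6 == 4)))
step 4: [delta@1.1] ((\x.((\y.(x 4)) ((let z = false in (\u.x)) true))) ((\w.(\p.w)) false))
step 5: [beta@1] ((\x.((\y.(x 4)) ((let z = false in (\u.x)) true))) (\p.false))
step 6: [beta@root] ((\y.((\p.false) 4)) ((let z = false in (\u.(\p.false))) true))
step 7: [let@1.0] ((\y.((\p.false) 4)) ((\u.(\p.false)) true))
step 8: [beta@1] ((\y.((\p.false) 4)) (\p.false))
step 9: [beta@root] ((\p.false) 4)
step 10: [beta@root] false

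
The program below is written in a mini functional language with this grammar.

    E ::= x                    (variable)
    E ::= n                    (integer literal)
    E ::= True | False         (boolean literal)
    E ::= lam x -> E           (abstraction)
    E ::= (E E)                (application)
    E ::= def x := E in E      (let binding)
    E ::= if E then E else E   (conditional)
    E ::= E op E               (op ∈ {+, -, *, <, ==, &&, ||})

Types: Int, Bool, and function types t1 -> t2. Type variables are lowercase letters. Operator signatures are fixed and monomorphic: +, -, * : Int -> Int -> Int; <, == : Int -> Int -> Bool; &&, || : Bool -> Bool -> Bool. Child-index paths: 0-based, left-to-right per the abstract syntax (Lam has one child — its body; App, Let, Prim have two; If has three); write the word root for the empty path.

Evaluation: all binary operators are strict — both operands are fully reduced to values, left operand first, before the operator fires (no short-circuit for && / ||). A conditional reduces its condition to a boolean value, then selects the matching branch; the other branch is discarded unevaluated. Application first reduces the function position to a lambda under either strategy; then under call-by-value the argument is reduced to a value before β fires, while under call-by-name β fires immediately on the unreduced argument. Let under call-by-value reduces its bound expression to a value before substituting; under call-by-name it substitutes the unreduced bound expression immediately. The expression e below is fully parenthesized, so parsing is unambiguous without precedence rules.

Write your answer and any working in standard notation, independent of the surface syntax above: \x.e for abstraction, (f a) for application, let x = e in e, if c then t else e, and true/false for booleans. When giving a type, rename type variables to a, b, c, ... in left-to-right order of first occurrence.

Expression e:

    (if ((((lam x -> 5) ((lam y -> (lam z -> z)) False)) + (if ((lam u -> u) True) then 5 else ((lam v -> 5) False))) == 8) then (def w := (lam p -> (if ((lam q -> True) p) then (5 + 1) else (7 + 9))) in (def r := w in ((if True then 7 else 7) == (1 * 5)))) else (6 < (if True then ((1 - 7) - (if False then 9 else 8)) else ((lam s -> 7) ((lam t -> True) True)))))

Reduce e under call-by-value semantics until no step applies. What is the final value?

Answer: false

Derivation:
step 0: (if ((((\x.5) ((\y.(\z.z)) false)) + (if ((\u.u) true) then 5 else ((\v.5) false))) == 8) then (let w = (\p.(if ((\q.true) p) then (5 + 1) else (7 + 9))) in (let r = w in ((if true then 7 else 7) == (1 * 5)))) else (6 < (if true then ((1 - 7) - (if false then 9 else 8)) else ((\s.7) ((\t.true) true)))))
step 1: [beta@0.0.0.1] (if ((((\x.5) (\z.z)) + (if ((\u.u) true) then 5 else ((\v.5) false))) == 8) then (let w = (\p.(if ((\q.true) p) then (5 + 1) else (7 + 9))) in (let r = w in ((if true then 7 else 7) == (1 * 5)))) else (6 < (if true then ((1 - 7) - (if false then 9 else 8)) else ((\s.7) ((\t.true) true)))))
step 2: [beta@0.0.0] (if ((5 + (if ((\u.u) true) then 5 else ((\v.5) false))) == 8) then (let w = (\p.(if ((\q.true) p) then (5 + 1) else (7 + 9))) in (let r = w in ((if true then 7 else 7) == (1 * 5)))) else (6 < (if true then ((1 - 7) - (if false then 9 else 8)) else ((\s.7) ((\t.true) true)))))
step 3: [beta@0.0.1.0] (if ((5 + (if true then 5 else ((\v.5) false))) == 8) then (let w = (\p.(if ((\q.true) p) then (5 + 1) else (7 + 9))) in (let r = w in ((if true then 7 else 7) == (1 * 5)))) else (6 < (if true then ((1 - 7) - (if false then 9 else 8)) else ((\s.7) ((\t.true) true)))))
step 4: [if@0.0.1] (if ((5 + 5) == 8) then (let w = (\p.(if ((\q.true) p) then (5 + 1) else (7 + 9))) in (let r = w in ((if true then 7 else 7) == (1 * 5)))) else (6 < (if true then ((1 - 7) - (if false then 9 else 8)) else ((\s.7) ((\t.true) true)))))
step 5: [delta@0.0] (if (10 == 8) then (let w = (\p.(if ((\q.true) p) then (5 + 1) else (7 + 9))) in (let r = w in ((if true then 7 else 7) == (1 * 5)))) else (6 < (if true then ((1 - 7) - (if false then 9 else 8)) else ((\s.7) ((\t.true) true)))))
step 6: [delta@0] (if false then (let w = (\p.(if ((\q.true) p) then (5 + 1) else (7 + 9))) in (let r = w in ((if true then 7 else 7) == (1 * 5)))) else (6 < (if true then ((1 - 7) - (if false then 9 else 8)) else ((\s.7) ((\t.true) true)))))
step 7: [if@root] (6 < (if true then ((1 - 7) - (if false then 9 else 8)) else ((\s.7) ((\t.true) true))))
step 8: [if@1] (6 < ((1 - 7) - (if false then 9 else 8)))
step 9: [delta@1.0] (6 < (-6 - (if false then 9 else 8)))
step 10: [if@1.1] (6 < (-6 - 8))
step 11: [delta@1] (6 < -14)
step 12: [delta@root] false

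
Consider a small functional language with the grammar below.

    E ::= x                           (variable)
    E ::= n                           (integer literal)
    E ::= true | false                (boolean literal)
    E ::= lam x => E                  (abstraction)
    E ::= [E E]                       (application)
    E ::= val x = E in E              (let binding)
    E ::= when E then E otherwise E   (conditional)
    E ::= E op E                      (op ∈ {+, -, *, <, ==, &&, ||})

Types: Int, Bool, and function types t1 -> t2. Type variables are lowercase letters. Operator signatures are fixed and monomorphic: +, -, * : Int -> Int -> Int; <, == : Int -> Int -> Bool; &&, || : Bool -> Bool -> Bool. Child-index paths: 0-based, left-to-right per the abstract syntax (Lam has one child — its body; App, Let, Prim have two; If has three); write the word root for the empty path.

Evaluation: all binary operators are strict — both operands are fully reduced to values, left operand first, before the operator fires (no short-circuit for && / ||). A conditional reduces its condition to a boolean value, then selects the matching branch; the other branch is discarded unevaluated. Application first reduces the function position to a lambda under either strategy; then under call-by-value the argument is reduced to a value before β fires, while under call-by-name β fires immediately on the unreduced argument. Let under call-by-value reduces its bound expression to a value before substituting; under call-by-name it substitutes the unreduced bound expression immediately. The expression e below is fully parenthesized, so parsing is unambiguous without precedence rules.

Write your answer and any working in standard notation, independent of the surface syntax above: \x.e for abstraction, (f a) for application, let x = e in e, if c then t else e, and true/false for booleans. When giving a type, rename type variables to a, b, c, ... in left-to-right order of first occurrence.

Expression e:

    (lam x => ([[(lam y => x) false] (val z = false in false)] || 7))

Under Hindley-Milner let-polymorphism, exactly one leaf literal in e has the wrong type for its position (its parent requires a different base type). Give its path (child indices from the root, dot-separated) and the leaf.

Answer: 0.1 : 7

Trace:
x : a
\y._ : b -> a
  unify b -> a ~ Bool -> c
  unify b ~ Bool
  unify a ~ c
_ _ : c
let z : Bool
  unify c ~ Bool -> d
_ _ : d
  unify d ~ Bool
  unify Int ~ Bool
  FAIL: mismatch Int ~ Bool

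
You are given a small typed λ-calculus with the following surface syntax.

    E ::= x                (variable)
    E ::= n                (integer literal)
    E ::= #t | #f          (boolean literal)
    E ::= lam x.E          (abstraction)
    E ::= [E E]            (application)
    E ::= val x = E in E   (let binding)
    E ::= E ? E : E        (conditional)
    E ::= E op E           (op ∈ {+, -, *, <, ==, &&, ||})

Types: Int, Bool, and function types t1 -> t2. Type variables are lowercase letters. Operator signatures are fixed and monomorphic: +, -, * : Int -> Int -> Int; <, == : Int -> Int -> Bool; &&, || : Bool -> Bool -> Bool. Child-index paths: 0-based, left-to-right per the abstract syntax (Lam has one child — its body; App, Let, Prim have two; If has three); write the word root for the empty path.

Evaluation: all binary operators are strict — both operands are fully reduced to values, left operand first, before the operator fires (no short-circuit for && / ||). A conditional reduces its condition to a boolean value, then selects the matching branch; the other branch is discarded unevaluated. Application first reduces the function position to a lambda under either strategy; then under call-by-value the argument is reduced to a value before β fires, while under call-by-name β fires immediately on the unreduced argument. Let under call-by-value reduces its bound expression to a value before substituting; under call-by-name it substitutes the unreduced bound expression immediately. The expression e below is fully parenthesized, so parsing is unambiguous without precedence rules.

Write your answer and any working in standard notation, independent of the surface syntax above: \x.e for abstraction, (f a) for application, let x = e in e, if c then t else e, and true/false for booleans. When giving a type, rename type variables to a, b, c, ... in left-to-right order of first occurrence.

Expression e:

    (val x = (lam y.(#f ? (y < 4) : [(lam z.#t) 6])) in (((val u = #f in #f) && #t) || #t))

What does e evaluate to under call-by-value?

Working:
step 0: (let x = (\y.(if false then (y < 4) else ((\z.true) 6))) in (((let u = false in false) && true) || true))
step 1: [let@root] (((let u = false in false) && true) || true)
step 2: [let@0.0] ((false && true) || true)
step 3: [delta@0] (false || true)
step 4: [delta@root] true

Answer: true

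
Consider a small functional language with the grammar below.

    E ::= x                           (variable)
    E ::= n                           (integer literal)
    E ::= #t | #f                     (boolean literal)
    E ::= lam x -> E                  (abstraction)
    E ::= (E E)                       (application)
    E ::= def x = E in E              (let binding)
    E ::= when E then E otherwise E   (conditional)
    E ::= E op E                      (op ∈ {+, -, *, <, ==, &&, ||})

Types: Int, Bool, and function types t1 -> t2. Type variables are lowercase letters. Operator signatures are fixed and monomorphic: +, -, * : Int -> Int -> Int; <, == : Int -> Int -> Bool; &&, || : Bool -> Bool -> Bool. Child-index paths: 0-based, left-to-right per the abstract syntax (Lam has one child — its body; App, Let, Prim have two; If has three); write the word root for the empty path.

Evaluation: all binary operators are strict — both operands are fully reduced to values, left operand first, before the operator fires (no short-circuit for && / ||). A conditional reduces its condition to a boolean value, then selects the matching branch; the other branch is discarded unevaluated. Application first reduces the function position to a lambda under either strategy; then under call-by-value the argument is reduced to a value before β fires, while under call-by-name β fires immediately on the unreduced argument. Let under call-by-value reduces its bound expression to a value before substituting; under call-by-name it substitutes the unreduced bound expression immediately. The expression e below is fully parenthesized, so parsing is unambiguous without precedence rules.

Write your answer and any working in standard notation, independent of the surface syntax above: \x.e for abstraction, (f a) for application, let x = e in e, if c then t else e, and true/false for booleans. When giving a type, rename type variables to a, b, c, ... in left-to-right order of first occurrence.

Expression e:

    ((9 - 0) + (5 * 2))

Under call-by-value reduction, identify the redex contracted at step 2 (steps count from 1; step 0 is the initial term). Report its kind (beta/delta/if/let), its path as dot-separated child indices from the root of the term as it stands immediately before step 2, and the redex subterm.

Trace:
step 0: ((9 - 0) + (5 * 2))
step 1: [delta@0] (9 + (5 * 2))
step 2: [delta@1] (9 + 10)

Answer: delta at 1 : (5 * 2)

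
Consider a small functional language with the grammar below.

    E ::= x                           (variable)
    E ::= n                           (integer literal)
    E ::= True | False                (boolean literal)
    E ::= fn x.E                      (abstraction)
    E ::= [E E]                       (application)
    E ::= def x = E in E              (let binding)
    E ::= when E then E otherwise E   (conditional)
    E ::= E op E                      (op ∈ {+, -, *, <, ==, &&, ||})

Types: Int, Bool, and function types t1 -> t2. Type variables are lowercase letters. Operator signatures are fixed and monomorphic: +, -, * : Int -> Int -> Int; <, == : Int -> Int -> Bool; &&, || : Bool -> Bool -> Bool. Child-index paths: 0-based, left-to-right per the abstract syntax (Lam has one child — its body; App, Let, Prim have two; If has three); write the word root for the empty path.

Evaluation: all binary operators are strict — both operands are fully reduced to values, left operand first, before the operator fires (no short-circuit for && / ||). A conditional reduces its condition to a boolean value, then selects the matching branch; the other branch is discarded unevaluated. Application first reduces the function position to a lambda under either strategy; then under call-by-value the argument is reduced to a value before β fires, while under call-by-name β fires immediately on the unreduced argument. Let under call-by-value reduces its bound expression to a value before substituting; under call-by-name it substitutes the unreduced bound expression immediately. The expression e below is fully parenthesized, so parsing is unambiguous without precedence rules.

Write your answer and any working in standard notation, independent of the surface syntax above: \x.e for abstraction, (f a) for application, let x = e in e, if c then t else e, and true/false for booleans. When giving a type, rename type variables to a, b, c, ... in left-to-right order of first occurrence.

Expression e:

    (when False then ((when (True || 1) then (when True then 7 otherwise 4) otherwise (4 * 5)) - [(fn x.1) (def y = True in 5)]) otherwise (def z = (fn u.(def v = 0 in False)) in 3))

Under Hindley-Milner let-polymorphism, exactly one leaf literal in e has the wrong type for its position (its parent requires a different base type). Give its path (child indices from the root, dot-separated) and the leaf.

Working:
  unify Bool ~ Bool
  unify Bool ~ Bool
  unify Int ~ Bool
  FAIL: mismatch Int ~ Bool

Answer: 1.0.0.1 : 1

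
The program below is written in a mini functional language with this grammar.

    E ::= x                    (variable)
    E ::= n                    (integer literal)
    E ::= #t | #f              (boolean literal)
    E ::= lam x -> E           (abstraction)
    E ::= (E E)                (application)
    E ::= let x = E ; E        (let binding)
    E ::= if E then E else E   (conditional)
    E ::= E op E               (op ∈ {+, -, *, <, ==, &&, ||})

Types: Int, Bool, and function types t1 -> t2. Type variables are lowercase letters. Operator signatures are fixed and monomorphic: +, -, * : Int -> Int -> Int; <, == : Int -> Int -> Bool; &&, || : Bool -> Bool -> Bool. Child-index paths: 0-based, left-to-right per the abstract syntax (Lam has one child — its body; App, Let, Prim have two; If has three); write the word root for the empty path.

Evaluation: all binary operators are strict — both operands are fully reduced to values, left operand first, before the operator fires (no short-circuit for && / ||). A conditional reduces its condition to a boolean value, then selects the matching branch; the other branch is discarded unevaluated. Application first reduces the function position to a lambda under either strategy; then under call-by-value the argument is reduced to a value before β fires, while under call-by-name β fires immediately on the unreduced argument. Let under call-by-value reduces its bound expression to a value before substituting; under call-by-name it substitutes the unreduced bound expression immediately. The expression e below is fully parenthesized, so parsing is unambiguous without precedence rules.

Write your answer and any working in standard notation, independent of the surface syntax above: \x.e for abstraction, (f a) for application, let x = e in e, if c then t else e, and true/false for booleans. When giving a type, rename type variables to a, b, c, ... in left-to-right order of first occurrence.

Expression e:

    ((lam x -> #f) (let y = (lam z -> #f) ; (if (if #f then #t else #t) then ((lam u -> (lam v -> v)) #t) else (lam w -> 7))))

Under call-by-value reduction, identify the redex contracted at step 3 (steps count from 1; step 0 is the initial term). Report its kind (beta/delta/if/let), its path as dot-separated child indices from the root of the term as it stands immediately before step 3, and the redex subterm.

Derivation:
step 0: ((\x.false) (let y = (\z.false) in (if (if false then true else true) then ((\u.(\v.v)) true) else (\w.7))))
step 1: [let@1] ((\x.false) (if (if false then true else true) then ((\u.(\v.v)) true) else (\w.7)))
step 2: [if@1.0] ((\x.false) (if true then ((\u.(\v.v)) true) else (\w.7)))
step 3: [if@1] ((\x.false) ((\u.(\v.v)) true))

Answer: if at 1 : (if true then ((\u.(\v.v)) true) else (\w.7))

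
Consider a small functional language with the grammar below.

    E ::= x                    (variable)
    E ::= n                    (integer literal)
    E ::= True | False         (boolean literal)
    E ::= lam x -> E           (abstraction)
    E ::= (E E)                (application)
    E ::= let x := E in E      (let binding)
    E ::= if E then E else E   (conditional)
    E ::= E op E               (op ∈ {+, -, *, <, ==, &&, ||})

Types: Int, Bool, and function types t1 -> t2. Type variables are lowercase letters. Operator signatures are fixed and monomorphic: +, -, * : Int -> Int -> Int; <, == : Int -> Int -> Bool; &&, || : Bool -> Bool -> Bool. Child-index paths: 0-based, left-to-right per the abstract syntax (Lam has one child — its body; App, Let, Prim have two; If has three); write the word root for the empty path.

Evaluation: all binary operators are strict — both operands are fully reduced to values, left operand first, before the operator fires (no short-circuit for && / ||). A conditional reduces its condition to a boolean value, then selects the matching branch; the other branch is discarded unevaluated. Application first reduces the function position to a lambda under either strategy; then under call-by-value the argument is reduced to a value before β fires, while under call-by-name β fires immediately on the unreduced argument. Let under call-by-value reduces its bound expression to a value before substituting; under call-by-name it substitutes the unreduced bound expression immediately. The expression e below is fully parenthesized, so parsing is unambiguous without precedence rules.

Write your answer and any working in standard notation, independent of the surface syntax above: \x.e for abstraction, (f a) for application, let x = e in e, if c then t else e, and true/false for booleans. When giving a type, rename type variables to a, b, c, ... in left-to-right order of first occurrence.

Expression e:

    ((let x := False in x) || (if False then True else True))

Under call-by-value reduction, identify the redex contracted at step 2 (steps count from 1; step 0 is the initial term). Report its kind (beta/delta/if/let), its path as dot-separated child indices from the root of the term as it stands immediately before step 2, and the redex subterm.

Answer: if at 1 : (if false then true else true)

Trace:
step 0: ((let x = false in x) || (if false then true else true))
step 1: [let@0] (false || (if false then true else true))
step 2: [if@1] (false || true)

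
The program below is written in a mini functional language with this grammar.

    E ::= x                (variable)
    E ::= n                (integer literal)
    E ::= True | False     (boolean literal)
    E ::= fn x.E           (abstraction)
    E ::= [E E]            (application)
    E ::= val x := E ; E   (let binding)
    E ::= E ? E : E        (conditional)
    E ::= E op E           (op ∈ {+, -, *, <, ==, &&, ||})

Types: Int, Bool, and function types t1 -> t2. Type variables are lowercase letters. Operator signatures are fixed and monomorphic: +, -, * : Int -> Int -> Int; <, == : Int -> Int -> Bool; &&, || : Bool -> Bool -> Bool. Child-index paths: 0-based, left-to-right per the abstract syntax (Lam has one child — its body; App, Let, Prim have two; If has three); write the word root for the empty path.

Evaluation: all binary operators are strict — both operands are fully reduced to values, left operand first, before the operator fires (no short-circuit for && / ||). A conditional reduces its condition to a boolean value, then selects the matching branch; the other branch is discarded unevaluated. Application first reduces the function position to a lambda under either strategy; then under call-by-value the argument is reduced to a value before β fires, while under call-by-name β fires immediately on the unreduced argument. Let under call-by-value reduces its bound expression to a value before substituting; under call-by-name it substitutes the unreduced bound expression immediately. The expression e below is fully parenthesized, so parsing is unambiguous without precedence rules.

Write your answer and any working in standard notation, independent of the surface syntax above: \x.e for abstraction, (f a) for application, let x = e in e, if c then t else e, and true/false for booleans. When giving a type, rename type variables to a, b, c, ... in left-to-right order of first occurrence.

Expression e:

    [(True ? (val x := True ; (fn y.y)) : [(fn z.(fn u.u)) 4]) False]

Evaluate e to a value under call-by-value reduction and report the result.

Answer: false

Working:
step 0: ((if true then (let x = true in (\y.y)) else ((\z.(\u.u)) 4)) false)
step 1: [if@0] ((let x = true in (\y.y)) false)
step 2: [let@0] ((\y.y) false)
step 3: [beta@root] false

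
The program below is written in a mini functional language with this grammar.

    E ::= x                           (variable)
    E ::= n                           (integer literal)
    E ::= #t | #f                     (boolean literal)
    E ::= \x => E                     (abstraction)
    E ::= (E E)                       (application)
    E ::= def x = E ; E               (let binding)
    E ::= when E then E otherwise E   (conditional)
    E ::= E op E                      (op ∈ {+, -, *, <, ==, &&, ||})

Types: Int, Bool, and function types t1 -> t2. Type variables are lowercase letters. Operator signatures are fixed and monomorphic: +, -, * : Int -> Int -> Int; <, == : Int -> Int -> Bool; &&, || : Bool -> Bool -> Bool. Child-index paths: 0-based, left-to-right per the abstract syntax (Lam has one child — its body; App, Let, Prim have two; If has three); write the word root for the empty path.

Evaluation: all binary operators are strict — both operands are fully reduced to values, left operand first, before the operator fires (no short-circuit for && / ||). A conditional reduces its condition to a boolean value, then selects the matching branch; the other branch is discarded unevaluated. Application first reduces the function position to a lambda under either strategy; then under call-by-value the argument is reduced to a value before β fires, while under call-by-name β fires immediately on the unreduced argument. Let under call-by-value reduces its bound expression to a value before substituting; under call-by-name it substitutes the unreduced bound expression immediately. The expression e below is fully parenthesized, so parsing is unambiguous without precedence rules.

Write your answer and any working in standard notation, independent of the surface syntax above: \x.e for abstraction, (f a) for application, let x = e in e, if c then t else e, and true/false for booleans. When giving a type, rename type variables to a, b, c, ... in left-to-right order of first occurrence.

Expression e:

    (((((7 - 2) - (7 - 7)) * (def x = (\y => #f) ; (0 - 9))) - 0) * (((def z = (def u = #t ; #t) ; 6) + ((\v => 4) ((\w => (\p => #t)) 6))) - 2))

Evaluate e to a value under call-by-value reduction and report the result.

Answer: -360

Trace:
step 0: (((((7 - 2) - (7 - 7)) * (let x = (\y.false) in (0 - 9))) - 0) * (((let z = (let u = true in true) in 6) + ((\v.4) ((\w.(\p.true)) 6))) - 2))
step 1: [delta@0.0.0.0] ((((5 - (7 - 7)) * (let x = (\y.false) in (0 - 9))) - 0) * (((let z = (let u = true in true) in 6) + ((\v.4) ((\w.(\p.true)) 6))) - 2))
step 2: [delta@0.0.0.1] ((((5 - 0) * (let x = (\y.false) in (0 - 9))) - 0) * (((let z = (let u = true in true) in 6) + ((\v.4) ((\w.(\p.true)) 6))) - 2))
step 3: [delta@0.0.0] (((5 * (let x = (\y.false) in (0 - 9))) - 0) * (((let z = (let u = true in true) in 6) + ((\v.4) ((\w.(\p.true)) 6))) - 2))
step 4: [let@0.0.1] (((5 * (0 - 9)) - 0) * (((let z = (let u = true in true) in 6) + ((\v.4) ((\w.(\p.true)) 6))) - 2))
step 5: [delta@0.0.1] (((5 * -9) - 0) * (((let z = (let u = true in true) in 6) + ((\v.4) ((\w.(\p.true)) 6))) - 2))
step 6: [delta@0.0] ((-45 - 0) * (((let z = (let u = true in true) in 6) + ((\v.4) ((\w.(\p.true)) 6))) - 2))
step 7: [delta@0] (-45 * (((let z = (let u = true in true) in 6) + ((\v.4) ((\w.(\p.true)) 6))) - 2))
step 8: [let@1.0.0.0] (-45 * (((let z = true in 6) + ((\v.4) ((\w.(\p.true)) 6))) - 2))
step 9: [let@1.0.0] (-45 * ((6 + ((\v.4) ((\w.(\p.true)) 6))) - 2))
step 10: [beta@1.0.1.1] (-45 * ((6 + ((\v.4) (\p.true))) - 2))
step 11: [beta@1.0.1] (-45 * ((6 + 4) - 2))
step 12: [delta@1.0] (-45 * (10 - 2))
step 13: [delta@1] (-45 * 8)
step 14: [delta@root] -360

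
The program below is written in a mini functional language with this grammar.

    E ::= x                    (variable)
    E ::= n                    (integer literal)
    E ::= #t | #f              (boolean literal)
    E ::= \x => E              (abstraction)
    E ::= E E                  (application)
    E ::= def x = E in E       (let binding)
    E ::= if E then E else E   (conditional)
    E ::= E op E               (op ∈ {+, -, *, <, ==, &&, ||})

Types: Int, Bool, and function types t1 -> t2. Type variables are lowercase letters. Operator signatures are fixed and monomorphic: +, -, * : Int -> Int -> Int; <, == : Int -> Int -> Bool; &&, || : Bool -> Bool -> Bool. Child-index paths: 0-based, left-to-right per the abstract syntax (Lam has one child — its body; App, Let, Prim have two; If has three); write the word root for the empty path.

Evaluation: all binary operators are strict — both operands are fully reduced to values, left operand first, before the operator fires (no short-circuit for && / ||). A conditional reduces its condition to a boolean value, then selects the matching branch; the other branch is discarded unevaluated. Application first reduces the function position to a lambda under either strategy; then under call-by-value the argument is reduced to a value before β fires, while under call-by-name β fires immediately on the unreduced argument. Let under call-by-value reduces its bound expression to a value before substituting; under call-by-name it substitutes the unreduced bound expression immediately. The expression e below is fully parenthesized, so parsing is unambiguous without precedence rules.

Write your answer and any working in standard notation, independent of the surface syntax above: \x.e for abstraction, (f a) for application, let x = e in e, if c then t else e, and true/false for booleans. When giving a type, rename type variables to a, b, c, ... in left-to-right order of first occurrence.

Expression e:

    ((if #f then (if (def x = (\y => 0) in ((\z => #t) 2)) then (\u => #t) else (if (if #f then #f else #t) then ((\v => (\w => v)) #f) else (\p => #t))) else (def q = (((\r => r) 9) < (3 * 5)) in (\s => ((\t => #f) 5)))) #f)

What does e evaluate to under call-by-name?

Trace:
step 0: ((if false then (if (let x = (\y.0) in ((\z.true) 2)) then (\u.true) else (if (if false then false else true) then ((\v.(\w.v)) false) else (\p.true))) else (let q = (((\r.r) 9) < (3 * 5)) in (\s.((\t.false) 5)))) false)
step 1: [if@0] ((let q = (((\r.r) 9) < (3 * 5)) in (\s.((\t.false) 5))) false)
step 2: [let@0] ((\s.((\t.false) 5)) false)
step 3: [beta@root] ((\t.false) 5)
step 4: [beta@root] false

Answer: false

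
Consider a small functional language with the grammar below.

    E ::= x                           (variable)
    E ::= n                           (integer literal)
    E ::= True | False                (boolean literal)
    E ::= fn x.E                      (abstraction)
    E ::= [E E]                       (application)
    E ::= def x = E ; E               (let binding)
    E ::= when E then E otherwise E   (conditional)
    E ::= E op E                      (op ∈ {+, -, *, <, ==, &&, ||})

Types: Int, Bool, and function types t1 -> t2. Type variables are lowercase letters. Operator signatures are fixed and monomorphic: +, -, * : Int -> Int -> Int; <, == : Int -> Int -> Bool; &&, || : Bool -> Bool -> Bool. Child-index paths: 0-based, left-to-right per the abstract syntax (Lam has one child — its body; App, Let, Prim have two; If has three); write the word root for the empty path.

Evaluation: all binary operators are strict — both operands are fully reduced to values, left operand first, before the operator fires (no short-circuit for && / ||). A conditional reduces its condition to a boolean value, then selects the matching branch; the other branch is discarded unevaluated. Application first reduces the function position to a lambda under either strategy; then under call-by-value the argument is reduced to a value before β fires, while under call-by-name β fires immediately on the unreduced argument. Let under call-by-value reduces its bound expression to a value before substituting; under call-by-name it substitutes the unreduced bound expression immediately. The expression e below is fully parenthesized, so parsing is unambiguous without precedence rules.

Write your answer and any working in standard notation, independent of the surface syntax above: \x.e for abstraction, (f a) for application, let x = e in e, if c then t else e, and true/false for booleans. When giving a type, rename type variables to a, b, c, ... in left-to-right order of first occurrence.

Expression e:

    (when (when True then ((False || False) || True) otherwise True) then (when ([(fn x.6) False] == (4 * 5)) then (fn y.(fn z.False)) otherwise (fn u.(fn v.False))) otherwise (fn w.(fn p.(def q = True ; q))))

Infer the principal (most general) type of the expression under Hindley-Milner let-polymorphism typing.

Working:
  unify Bool ~ Bool
  unify Bool ~ Bool
  unify Bool ~ Bool
  unify Bool ~ Bool
  unify Bool ~ Bool
  unify Bool ~ Bool
  unify Bool ~ Bool
\x._ : a -> Int
  unify a -> Int ~ Bool -> b
  unify a ~ Bool
  unify Int ~ b
_ _ : Int
  unify Int ~ Int
  unify Int ~ Int
  unify Int ~ Int
  unify Int ~ Int
  unify Bool ~ Bool
\z._ : d -> Bool
\y._ : c -> d -> Bool
\v._ : f -> Bool
\u._ : e -> f -> Bool
  unify c -> d -> Bool ~ e -> f -> Bool
  unify c ~ e
  unify d -> Bool ~ f -> Bool
  unify d ~ f
  unify Bool ~ Bool
let q : Bool
q : Bool
\p._ : h -> Bool
\w._ : g -> h -> Bool
  unify e -> f -> Bool ~ g -> h -> Bool
  unify e ~ g
  unify f -> Bool ~ h -> Bool
  unify f ~ h
  unify Bool ~ Bool

Answer: a -> b -> Bool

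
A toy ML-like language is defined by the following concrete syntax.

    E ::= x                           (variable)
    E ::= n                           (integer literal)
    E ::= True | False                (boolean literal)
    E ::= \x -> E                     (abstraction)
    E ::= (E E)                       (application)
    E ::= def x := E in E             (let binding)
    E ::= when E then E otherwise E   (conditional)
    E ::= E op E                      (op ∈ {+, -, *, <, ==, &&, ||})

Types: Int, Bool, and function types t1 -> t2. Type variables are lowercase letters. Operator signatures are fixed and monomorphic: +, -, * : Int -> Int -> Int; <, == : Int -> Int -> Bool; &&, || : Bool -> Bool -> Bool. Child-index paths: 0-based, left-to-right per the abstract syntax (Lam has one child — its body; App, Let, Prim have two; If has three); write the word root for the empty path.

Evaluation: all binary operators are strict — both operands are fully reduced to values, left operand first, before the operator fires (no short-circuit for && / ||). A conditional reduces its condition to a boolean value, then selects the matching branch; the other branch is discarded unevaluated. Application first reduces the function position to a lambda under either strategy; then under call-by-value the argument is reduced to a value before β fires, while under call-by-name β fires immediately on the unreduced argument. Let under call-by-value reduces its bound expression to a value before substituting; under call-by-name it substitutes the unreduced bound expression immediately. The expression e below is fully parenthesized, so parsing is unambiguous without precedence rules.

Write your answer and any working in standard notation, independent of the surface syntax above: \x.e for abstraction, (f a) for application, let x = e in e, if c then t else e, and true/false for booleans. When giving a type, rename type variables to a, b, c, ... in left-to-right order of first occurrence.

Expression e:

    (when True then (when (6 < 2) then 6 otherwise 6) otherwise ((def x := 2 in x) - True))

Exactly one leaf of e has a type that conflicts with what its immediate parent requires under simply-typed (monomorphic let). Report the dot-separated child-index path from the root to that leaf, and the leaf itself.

Answer: 2.1 : true

Derivation:
  unify Bool ~ Bool
  unify Int ~ Int
  unify Int ~ Int
  unify Bool ~ Bool
  unify Int ~ Int
let x : Int
x : Int
  unify Int ~ Int
  unify Bool ~ Int
  FAIL: mismatch Bool ~ Int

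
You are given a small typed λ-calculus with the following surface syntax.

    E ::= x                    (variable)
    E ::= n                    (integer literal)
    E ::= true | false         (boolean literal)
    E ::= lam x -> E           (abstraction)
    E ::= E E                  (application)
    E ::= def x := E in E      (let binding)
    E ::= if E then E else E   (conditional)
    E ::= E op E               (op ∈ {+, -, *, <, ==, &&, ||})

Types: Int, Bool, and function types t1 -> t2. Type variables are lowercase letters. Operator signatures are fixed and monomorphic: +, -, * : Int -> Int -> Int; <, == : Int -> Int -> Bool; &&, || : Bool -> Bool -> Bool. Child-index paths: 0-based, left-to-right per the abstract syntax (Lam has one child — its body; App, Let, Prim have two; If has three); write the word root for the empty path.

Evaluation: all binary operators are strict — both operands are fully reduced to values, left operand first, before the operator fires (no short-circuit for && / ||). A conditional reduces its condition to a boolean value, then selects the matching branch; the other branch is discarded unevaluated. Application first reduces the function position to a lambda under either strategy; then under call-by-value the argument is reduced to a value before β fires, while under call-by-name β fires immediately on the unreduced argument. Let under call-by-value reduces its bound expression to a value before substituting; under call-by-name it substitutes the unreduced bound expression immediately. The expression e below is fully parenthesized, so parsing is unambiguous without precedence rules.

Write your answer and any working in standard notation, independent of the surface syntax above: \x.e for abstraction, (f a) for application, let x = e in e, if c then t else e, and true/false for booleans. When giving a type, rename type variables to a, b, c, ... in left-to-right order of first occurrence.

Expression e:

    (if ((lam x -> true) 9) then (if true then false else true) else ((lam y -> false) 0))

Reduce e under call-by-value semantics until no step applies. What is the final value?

Working:
step 0: (if ((\x.true) 9) then (if true then false else true) else ((\y.false) 0))
step 1: [beta@0] (if true then (if true then false else true) else ((\y.false) 0))
step 2: [if@root] (if true then false else true)
step 3: [if@root] false

Answer: false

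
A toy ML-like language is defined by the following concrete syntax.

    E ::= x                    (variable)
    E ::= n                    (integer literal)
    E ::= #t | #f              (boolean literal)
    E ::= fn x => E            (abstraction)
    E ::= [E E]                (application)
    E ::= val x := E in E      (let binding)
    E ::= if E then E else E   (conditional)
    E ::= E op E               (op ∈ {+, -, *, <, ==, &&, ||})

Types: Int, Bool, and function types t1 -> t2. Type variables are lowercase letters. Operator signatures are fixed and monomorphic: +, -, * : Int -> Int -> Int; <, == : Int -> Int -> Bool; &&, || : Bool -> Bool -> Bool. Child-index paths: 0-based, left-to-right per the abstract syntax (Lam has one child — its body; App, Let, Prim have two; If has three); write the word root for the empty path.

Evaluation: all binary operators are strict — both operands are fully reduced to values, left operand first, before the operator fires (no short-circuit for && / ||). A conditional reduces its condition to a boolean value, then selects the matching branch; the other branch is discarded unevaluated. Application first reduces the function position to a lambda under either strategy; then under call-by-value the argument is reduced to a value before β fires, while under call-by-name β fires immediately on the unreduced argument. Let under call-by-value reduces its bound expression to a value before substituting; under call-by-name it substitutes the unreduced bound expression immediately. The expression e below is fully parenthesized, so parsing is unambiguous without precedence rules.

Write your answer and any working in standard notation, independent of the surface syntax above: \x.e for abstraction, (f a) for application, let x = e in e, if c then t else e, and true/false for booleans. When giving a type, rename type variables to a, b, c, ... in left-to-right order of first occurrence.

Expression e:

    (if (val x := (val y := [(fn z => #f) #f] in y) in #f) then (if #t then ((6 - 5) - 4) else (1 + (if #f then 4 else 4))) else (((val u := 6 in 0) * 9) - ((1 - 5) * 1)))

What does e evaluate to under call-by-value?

Trace:
step 0: (if (let x = (let y = ((\z.false) false) in y) in false) then (if true then ((6 - 5) - 4) else (1 + (if false then 4 else 4))) else (((let u = 6 in 0) * 9) - ((1 - 5) * 1)))
step 1: [beta@0.0.0] (if (let x = (let y = false in y) in false) then (if true then ((6 - 5) - 4) else (1 + (if false then 4 else 4))) else (((let u = 6 in 0) * 9) - ((1 - 5) * 1)))
step 2: [let@0.0] (if (let x = false in false) then (if true then ((6 - 5) - 4) else (1 + (if false then 4 else 4))) else (((let u = 6 in 0) * 9) - ((1 - 5) * 1)))
step 3: [let@0] (if false then (if true then ((6 - 5) - 4) else (1 + (if false then 4 else 4))) else (((let u = 6 in 0) * 9) - ((1 - 5) * 1)))
step 4: [if@root] (((let u = 6 in 0) * 9) - ((1 - 5) * 1))
step 5: [let@0.0] ((0 * 9) - ((1 - 5) * 1))
step 6: [delta@0] (0 - ((1 - 5) * 1))
step 7: [delta@1.0] (0 - (-4 * 1))
step 8: [delta@1] (0 - -4)
step 9: [delta@root] 4

Answer: 4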